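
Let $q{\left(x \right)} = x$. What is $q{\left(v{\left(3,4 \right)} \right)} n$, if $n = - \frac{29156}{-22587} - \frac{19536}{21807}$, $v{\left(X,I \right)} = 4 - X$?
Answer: $\frac{7205380}{18242767} \approx 0.39497$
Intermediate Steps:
$n = \frac{7205380}{18242767}$ ($n = \left(-29156\right) \left(- \frac{1}{22587}\right) - \frac{6512}{7269} = \frac{29156}{22587} - \frac{6512}{7269} = \frac{7205380}{18242767} \approx 0.39497$)
$q{\left(v{\left(3,4 \right)} \right)} n = \left(4 - 3\right) \frac{7205380}{18242767} = 1 \cdot \frac{7205380}{18242767} = \frac{7205380}{18242767}$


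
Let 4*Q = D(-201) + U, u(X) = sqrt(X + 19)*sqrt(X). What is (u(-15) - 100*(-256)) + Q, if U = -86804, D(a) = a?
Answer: 15395/4 + 2*I*sqrt(15) ≈ 3848.8 + 7.746*I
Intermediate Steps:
u(X) = sqrt(X)*sqrt(19 + X) (u(X) = sqrt(19 + X)*sqrt(X) = sqrt(X)*sqrt(19 + X))
Q = -87005/4 (Q = (-201 - 86804)/4 = (1/4)*(-87005) = -87005/4 ≈ -21751.)
(u(-15) - 100*(-256)) + Q = (sqrt(-15)*sqrt(19 - 15) - 100*(-256)) - 87005/4 = ((I*sqrt(15))*sqrt(4) + 25600) - 87005/4 = ((I*sqrt(15))*2 + 25600) - 87005/4 = (2*I*sqrt(15) + 25600) - 87005/4 = (25600 + 2*I*sqrt(15)) - 87005/4 = 15395/4 + 2*I*sqrt(15)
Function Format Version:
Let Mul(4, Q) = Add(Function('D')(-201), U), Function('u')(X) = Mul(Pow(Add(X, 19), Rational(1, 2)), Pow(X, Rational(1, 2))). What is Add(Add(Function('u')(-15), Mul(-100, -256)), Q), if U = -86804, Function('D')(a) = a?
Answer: Add(Rational(15395, 4), Mul(2, I, Pow(15, Rational(1, 2)))) ≈ Add(3848.8, Mul(7.7460, I))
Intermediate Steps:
Function('u')(X) = Mul(Pow(X, Rational(1, 2)), Pow(Add(19, X), Rational(1, 2))) (Function('u')(X) = Mul(Pow(Add(19, X), Rational(1, 2)), Pow(X, Rational(1, 2))) = Mul(Pow(X, Rational(1, 2)), Pow(Add(19, X), Rational(1, 2))))
Q = Rational(-87005, 4) (Q = Mul(Rational(1, 4), Add(-201, -86804)) = Mul(Rational(1, 4), -87005) = Rational(-87005, 4) ≈ -21751.)
Add(Add(Function('u')(-15), Mul(-100, -256)), Q) = Add(Add(Mul(Pow(-15, Rational(1, 2)), Pow(Add(19, -15), Rational(1, 2))), Mul(-100, -256)), Rational(-87005, 4)) = Add(Add(Mul(Mul(I, Pow(15, Rational(1, 2))), Pow(4, Rational(1, 2))), 25600), Rational(-87005, 4)) = Add(Add(Mul(Mul(I, Pow(15, Rational(1, 2))), 2), 25600), Rational(-87005, 4)) = Add(Add(Mul(2, I, Pow(15, Rational(1, 2))), 25600), Rational(-87005, 4)) = Add(Add(25600, Mul(2, I, Pow(15, Rational(1, 2)))), Rational(-87005, 4)) = Add(Rational(15395, 4), Mul(2, I, Pow(15, Rational(1, 2))))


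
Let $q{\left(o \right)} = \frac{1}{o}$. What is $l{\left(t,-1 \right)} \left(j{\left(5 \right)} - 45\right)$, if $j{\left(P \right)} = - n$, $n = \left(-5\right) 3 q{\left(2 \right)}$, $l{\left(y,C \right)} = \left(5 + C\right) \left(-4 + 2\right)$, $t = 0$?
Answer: $300$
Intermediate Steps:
$l{\left(y,C \right)} = -10 - 2 C$ ($l{\left(y,C \right)} = \left(5 + C\right) \left(-2\right) = -10 - 2 C$)
$n = - \frac{15}{2}$ ($n = \frac{\left(-5\right) 3}{2} = \left(-15\right) \frac{1}{2} = - \frac{15}{2} \approx -7.5$)
$j{\left(P \right)} = \frac{15}{2}$ ($j{\left(P \right)} = \left(-1\right) \left(- \frac{15}{2}\right) = \frac{15}{2}$)
$l{\left(t,-1 \right)} \left(j{\left(5 \right)} - 45\right) = \left(-10 - -2\right) \left(\frac{15}{2} - 45\right) = \left(-10 + 2\right) \left(- \frac{75}{2}\right) = \left(-8\right) \left(- \frac{75}{2}\right) = 300$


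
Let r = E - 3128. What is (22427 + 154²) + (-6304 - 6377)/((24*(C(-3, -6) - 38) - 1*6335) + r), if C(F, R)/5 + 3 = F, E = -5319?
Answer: 757403883/16414 ≈ 46144.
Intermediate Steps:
C(F, R) = -15 + 5*F
r = -8447 (r = -5319 - 3128 = -8447)
(22427 + 154²) + (-6304 - 6377)/((24*(C(-3, -6) - 38) - 1*6335) + r) = (22427 + 154²) + (-6304 - 6377)/((24*((-15 + 5*(-3)) - 38) - 1*6335) - 8447) = (22427 + 23716) - 12681/((24*((-15 - 15) - 38) - 6335) - 8447) = 46143 - 12681/((24*(-30 - 38) - 6335) - 8447) = 46143 - 12681/((24*(-68) - 6335) - 8447) = 46143 - 12681/((-1632 - 6335) - 8447) = 46143 - 12681/(-7967 - 8447) = 46143 - 12681/(-16414) = 46143 - 12681*(-1/16414) = 46143 + 12681/16414 = 757403883/16414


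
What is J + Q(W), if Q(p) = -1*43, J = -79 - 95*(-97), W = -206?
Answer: 9093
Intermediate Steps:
J = 9136 (J = -79 + 9215 = 9136)
Q(p) = -43
J + Q(W) = 9136 - 43 = 9093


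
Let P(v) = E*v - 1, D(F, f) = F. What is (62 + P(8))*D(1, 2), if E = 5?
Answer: 101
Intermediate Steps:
P(v) = -1 + 5*v (P(v) = 5*v - 1 = -1 + 5*v)
(62 + P(8))*D(1, 2) = (62 + (-1 + 5*8))*1 = (62 + (-1 + 40))*1 = (62 + 39)*1 = 101*1 = 101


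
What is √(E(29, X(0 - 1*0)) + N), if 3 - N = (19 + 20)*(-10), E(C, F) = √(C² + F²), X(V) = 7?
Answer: √(393 + √890) ≈ 20.563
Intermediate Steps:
N = 393 (N = 3 - (19 + 20)*(-10) = 3 - 39*(-10) = 3 - 1*(-390) = 3 + 390 = 393)
√(E(29, X(0 - 1*0)) + N) = √(√(29² + 7²) + 393) = √(√(841 + 49) + 393) = √(√890 + 393) = √(393 + √890)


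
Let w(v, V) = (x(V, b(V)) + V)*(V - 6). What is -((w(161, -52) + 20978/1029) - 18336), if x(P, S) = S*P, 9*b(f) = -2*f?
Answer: -60356846/3087 ≈ -19552.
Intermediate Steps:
b(f) = -2*f/9 (b(f) = (-2*f)/9 = -2*f/9)
x(P, S) = P*S
w(v, V) = (-6 + V)*(V - 2*V²/9) (w(v, V) = (V*(-2*V/9) + V)*(V - 6) = (-2*V²/9 + V)*(-6 + V) = (V - 2*V²/9)*(-6 + V) = (-6 + V)*(V - 2*V²/9))
-((w(161, -52) + 20978/1029) - 18336) = -(((⅑)*(-52)*(-54 - 2*(-52)² + 21*(-52)) + 20978/1029) - 18336) = -(((⅑)*(-52)*(-54 - 2*2704 - 1092) + 20978*(1/1029)) - 18336) = -(((⅑)*(-52)*(-54 - 5408 - 1092) + 20978/1029) - 18336) = -(((⅑)*(-52)*(-6554) + 20978/1029) - 18336) = -((340808/9 + 20978/1029) - 18336) = -(116960078/3087 - 18336) = -1*60356846/3087 = -60356846/3087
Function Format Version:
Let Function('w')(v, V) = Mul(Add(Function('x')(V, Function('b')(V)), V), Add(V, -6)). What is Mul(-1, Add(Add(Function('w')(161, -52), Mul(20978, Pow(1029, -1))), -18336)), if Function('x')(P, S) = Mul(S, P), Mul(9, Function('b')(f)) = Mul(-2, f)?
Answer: Rational(-60356846, 3087) ≈ -19552.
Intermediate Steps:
Function('b')(f) = Mul(Rational(-2, 9), f) (Function('b')(f) = Mul(Rational(1, 9), Mul(-2, f)) = Mul(Rational(-2, 9), f))
Function('x')(P, S) = Mul(P, S)
Function('w')(v, V) = Mul(Add(-6, V), Add(V, Mul(Rational(-2, 9), Pow(V, 2)))) (Function('w')(v, V) = Mul(Add(Mul(V, Mul(Rational(-2, 9), V)), V), Add(V, -6)) = Mul(Add(Mul(Rational(-2, 9), Pow(V, 2)), V), Add(-6, V)) = Mul(Add(V, Mul(Rational(-2, 9), Pow(V, 2))), Add(-6, V)) = Mul(Add(-6, V), Add(V, Mul(Rational(-2, 9), Pow(V, 2)))))
Mul(-1, Add(Add(Function('w')(161, -52), Mul(20978, Pow(1029, -1))), -18336)) = Mul(-1, Add(Add(Mul(Rational(1, 9), -52, Add(-54, Mul(-2, Pow(-52, 2)), Mul(21, -52))), Mul(20978, Pow(1029, -1))), -18336)) = Mul(-1, Add(Add(Mul(Rational(1, 9), -52, Add(-54, Mul(-2, 2704), -1092)), Mul(20978, Rational(1, 1029))), -18336)) = Mul(-1, Add(Add(Mul(Rational(1, 9), -52, Add(-54, -5408, -1092)), Rational(20978, 1029)), -18336)) = Mul(-1, Add(Add(Mul(Rational(1, 9), -52, -6554), Rational(20978, 1029)), -18336)) = Mul(-1, Add(Add(Rational(340808, 9), Rational(20978, 1029)), -18336)) = Mul(-1, Add(Rational(116960078, 3087), -18336)) = Mul(-1, Rational(60356846, 3087)) = Rational(-60356846, 3087)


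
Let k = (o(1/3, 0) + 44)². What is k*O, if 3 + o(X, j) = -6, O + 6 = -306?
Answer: -382200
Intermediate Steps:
O = -312 (O = -6 - 306 = -312)
o(X, j) = -9 (o(X, j) = -3 - 6 = -9)
k = 1225 (k = (-9 + 44)² = 35² = 1225)
k*O = 1225*(-312) = -382200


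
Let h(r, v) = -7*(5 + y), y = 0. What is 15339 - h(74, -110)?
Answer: 15374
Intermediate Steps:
h(r, v) = -35 (h(r, v) = -7*(5 + 0) = -7*5 = -35)
15339 - h(74, -110) = 15339 - 1*(-35) = 15339 + 35 = 15374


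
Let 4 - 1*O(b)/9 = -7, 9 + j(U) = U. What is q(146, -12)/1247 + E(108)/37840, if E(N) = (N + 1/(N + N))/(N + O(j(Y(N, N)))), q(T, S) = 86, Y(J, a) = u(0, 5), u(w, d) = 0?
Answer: 3384480701/49065160320 ≈ 0.068979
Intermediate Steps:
Y(J, a) = 0
j(U) = -9 + U
O(b) = 99 (O(b) = 36 - 9*(-7) = 36 + 63 = 99)
E(N) = (N + 1/(2*N))/(99 + N) (E(N) = (N + 1/(N + N))/(N + 99) = (N + 1/(2*N))/(99 + N))
q(146, -12)/1247 + E(108)/37840 = 86/1247 + ((1/2 + 108**2)/(108*(99 + 108)))/37840 = 86*(1/1247) + ((1/108)*(1/2 + 11664)/207)*(1/37840) = 2/29 + ((1/108)*(1/207)*(23329/2))*(1/37840) = 2/29 + (23329/44712)*(1/37840) = 2/29 + 23329/1691902080 = 3384480701/49065160320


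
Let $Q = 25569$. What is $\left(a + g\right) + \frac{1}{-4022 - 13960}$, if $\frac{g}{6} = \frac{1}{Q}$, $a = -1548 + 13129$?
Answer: $\frac{197212319323}{17028954} \approx 11581.0$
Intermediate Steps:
$a = 11581$
$g = \frac{2}{8523}$ ($g = \frac{6}{25569} = 6 \cdot \frac{1}{25569} = \frac{2}{8523} \approx 0.00023466$)
$\left(a + g\right) + \frac{1}{-4022 - 13960} = \left(11581 + \frac{2}{8523}\right) + \frac{1}{-4022 - 13960} = \frac{98704865}{8523} + \frac{1}{-17982} = \frac{98704865}{8523} - \frac{1}{17982} = \frac{197212319323}{17028954}$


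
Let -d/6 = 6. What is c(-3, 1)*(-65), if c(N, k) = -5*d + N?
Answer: -11505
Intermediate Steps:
d = -36 (d = -6*6 = -36)
c(N, k) = 180 + N (c(N, k) = -5*(-36) + N = 180 + N)
c(-3, 1)*(-65) = (180 - 3)*(-65) = 177*(-65) = -11505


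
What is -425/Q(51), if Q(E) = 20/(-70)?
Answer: 2975/2 ≈ 1487.5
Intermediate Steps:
Q(E) = -2/7 (Q(E) = 20*(-1/70) = -2/7)
-425/Q(51) = -425/(-2/7) = -425*(-7/2) = 2975/2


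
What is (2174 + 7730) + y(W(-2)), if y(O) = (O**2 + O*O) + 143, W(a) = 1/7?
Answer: 492305/49 ≈ 10047.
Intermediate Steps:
W(a) = 1/7
y(O) = 143 + 2*O**2 (y(O) = (O**2 + O**2) + 143 = 2*O**2 + 143 = 143 + 2*O**2)
(2174 + 7730) + y(W(-2)) = (2174 + 7730) + (143 + 2*(1/7)**2) = 9904 + (143 + 2*(1/49)) = 9904 + (143 + 2/49) = 9904 + 7009/49 = 492305/49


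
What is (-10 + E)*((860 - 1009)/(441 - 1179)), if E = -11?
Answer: -1043/246 ≈ -4.2398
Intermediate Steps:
(-10 + E)*((860 - 1009)/(441 - 1179)) = (-10 - 11)*((860 - 1009)/(441 - 1179)) = -(-3129)/(-738) = -(-3129)*(-1)/738 = -21*149/738 = -1043/246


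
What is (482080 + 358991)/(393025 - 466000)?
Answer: -40051/3475 ≈ -11.525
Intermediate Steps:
(482080 + 358991)/(393025 - 466000) = 841071/(-72975) = 841071*(-1/72975) = -40051/3475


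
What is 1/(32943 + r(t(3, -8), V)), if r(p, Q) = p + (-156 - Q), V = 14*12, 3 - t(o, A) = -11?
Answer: 1/32633 ≈ 3.0644e-5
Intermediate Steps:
t(o, A) = 14 (t(o, A) = 3 - 1*(-11) = 3 + 11 = 14)
V = 168
r(p, Q) = -156 + p - Q
1/(32943 + r(t(3, -8), V)) = 1/(32943 + (-156 + 14 - 1*168)) = 1/(32943 + (-156 + 14 - 168)) = 1/(32943 - 310) = 1/32633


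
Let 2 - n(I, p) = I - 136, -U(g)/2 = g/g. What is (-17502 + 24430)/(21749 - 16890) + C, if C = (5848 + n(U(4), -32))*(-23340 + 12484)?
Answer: -315862825424/4859 ≈ -6.5006e+7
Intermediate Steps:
U(g) = -2 (U(g) = -2*g/g = -2*1 = -2)
n(I, p) = 138 - I (n(I, p) = 2 - (I - 136) = 2 - (-136 + I) = 2 + (136 - I) = 138 - I)
C = -65005728 (C = (5848 + (138 - 1*(-2)))*(-23340 + 12484) = (5848 + (138 + 2))*(-10856) = (5848 + 140)*(-10856) = 5988*(-10856) = -65005728)
(-17502 + 24430)/(21749 - 16890) + C = (-17502 + 24430)/(21749 - 16890) - 65005728 = 6928/4859 - 65005728 = -315862825424/4859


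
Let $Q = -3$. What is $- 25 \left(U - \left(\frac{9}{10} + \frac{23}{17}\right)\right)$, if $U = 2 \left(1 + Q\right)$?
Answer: $\frac{5315}{34} \approx 156.32$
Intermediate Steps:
$U = -4$ ($U = 2 \left(1 - 3\right) = 2 \left(-2\right) = -4$)
$- 25 \left(U - \left(\frac{9}{10} + \frac{23}{17}\right)\right) = - 25 \left(-4 - \left(\frac{9}{10} + \frac{23}{17}\right)\right) = - 25 \left(-4 - \frac{383}{170}\right) = \left(-25\right) \left(- \frac{1063}{170}\right) = \frac{5315}{34}$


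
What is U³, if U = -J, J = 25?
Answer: -15625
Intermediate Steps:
U = -25 (U = -1*25 = -25)
U³ = (-25)³ = -15625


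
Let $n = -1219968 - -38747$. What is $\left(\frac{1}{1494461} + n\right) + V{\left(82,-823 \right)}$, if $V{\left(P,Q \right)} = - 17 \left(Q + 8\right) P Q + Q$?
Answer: $- \frac{1399115246020613}{1494461} \approx -9.362 \cdot 10^{8}$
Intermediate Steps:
$V{\left(P,Q \right)} = Q + P Q \left(-136 - 17 Q\right)$ ($V{\left(P,Q \right)} = - 17 \left(8 + Q\right) P Q + Q = \left(-136 - 17 Q\right) P Q + Q = P \left(-136 - 17 Q\right) Q + Q = P Q \left(-136 - 17 Q\right) + Q = Q + P Q \left(-136 - 17 Q\right)$)
$n = -1181221$ ($n = -1219968 + 38747 = -1181221$)
$\left(\frac{1}{1494461} + n\right) + V{\left(82,-823 \right)} = \left(\frac{1}{1494461} - 1181221\right) - 823 \left(1 - 11152 - 1394 \left(-823\right)\right) = \left(\frac{1}{1494461} - 1181221\right) - 823 \left(1 - 11152 + 1147262\right) = - \frac{1765288716880}{1494461} - 935019353 = - \frac{1399115246020613}{1494461}$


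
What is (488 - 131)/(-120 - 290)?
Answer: -357/410 ≈ -0.87073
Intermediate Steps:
(488 - 131)/(-120 - 290) = 357/(-410) = 357*(-1/410) = -357/410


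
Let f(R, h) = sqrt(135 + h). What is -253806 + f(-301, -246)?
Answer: -253806 + I*sqrt(111) ≈ -2.5381e+5 + 10.536*I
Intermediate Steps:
-253806 + f(-301, -246) = -253806 + sqrt(135 - 246) = -253806 + sqrt(-111) = -253806 + I*sqrt(111)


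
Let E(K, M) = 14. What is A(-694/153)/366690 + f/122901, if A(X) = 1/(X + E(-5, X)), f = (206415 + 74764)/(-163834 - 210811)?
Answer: -557851115009/95874432302802480 ≈ -5.8186e-6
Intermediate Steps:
f = -281179/374645 (f = 281179/(-374645) = 281179*(-1/374645) = -281179/374645 ≈ -0.75052)
A(X) = 1/(14 + X) (A(X) = 1/(X + 14) = 1/(14 + X))
A(-694/153)/366690 + f/122901 = 1/((14 - 694/153)*366690) - 281179/374645/122901 = (1/366690)/(14 - 694*1/153) - 281179/374645*1/122901 = (1/366690)/(14 - 694/153) - 281179/46044245145 = (1/366690)/(1448/153) - 281179/46044245145 = (153/1448)*(1/366690) - 281179/46044245145 = 3/10411120 - 281179/46044245145 = -557851115009/95874432302802480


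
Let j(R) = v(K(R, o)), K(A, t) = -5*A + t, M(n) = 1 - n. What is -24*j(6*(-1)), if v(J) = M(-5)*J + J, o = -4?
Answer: -4368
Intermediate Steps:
K(A, t) = t - 5*A
v(J) = 7*J (v(J) = (1 - 1*(-5))*J + J = (1 + 5)*J + J = 6*J + J = 7*J)
j(R) = -28 - 35*R (j(R) = 7*(-4 - 5*R) = -28 - 35*R)
-24*j(6*(-1)) = -24*(-28 - 210*(-1)) = -24*(-28 - 35*(-6)) = -24*(-28 + 210) = -24*182 = -4368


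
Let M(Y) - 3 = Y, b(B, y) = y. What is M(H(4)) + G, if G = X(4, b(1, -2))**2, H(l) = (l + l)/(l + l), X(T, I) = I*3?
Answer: 40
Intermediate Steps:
X(T, I) = 3*I
H(l) = 1 (H(l) = (2*l)/((2*l)) = (2*l)*(1/(2*l)) = 1)
M(Y) = 3 + Y
G = 36 (G = (3*(-2))**2 = (-6)**2 = 36)
M(H(4)) + G = (3 + 1) + 36 = 4 + 36 = 40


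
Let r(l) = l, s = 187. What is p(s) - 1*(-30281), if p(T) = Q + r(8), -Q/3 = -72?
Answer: 30505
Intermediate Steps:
Q = 216 (Q = -3*(-72) = 216)
p(T) = 224 (p(T) = 216 + 8 = 224)
p(s) - 1*(-30281) = 224 - 1*(-30281) = 224 + 30281 = 30505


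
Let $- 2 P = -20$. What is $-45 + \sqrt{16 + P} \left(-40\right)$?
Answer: $-45 - 40 \sqrt{26} \approx -248.96$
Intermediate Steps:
$P = 10$ ($P = \left(- \frac{1}{2}\right) \left(-20\right) = 10$)
$-45 + \sqrt{16 + P} \left(-40\right) = -45 + \sqrt{16 + 10} \left(-40\right) = -45 + \sqrt{26} \left(-40\right) = -45 - 40 \sqrt{26}$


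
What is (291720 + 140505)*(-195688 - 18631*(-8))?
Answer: -20158974000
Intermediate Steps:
(291720 + 140505)*(-195688 - 18631*(-8)) = 432225*(-195688 + 149048) = 432225*(-46640) = -20158974000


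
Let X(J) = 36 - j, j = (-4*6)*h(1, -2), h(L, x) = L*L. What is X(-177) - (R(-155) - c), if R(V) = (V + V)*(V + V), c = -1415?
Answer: -97455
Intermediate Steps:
h(L, x) = L²
R(V) = 4*V² (R(V) = (2*V)*(2*V) = 4*V²)
j = -24 (j = -4*6*1² = -24*1 = -24)
X(J) = 60 (X(J) = 36 - 1*(-24) = 36 + 24 = 60)
X(-177) - (R(-155) - c) = 60 - (4*(-155)² - 1*(-1415)) = 60 - (4*24025 + 1415) = 60 - (96100 + 1415) = 60 - 1*97515 = 60 - 97515 = -97455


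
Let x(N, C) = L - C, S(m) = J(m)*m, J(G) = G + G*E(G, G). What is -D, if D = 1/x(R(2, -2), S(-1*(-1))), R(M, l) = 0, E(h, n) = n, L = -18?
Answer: 1/20 ≈ 0.050000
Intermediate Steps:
J(G) = G + G² (J(G) = G + G*G = G + G²)
S(m) = m²*(1 + m) (S(m) = (m*(1 + m))*m = m²*(1 + m))
x(N, C) = -18 - C
D = -1/20 (D = 1/(-18 - (-1*(-1))²*(1 - 1*(-1))) = 1/(-18 - 1²*(1 + 1)) = 1/(-18 - 2) = 1/(-20) = -1/20 ≈ -0.050000)
-D = -1*(-1/20) = 1/20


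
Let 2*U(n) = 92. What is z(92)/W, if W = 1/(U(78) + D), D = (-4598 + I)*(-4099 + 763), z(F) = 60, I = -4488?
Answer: 1818656520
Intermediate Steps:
U(n) = 46 (U(n) = (½)*92 = 46)
D = 30310896 (D = (-4598 - 4488)*(-4099 + 763) = -9086*(-3336) = 30310896)
W = 1/30310942 (W = 1/(46 + 30310896) = 1/30310942 ≈ 3.2991e-8)
z(92)/W = 60/(1/30310942) = 60*30310942 = 1818656520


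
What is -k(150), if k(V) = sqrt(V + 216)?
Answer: -sqrt(366) ≈ -19.131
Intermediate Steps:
k(V) = sqrt(216 + V)
-k(150) = -sqrt(216 + 150) = -sqrt(366)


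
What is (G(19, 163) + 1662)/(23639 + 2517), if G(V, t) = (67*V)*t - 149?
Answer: 52253/6539 ≈ 7.9910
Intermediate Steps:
G(V, t) = -149 + 67*V*t (G(V, t) = 67*V*t - 149 = -149 + 67*V*t)
(G(19, 163) + 1662)/(23639 + 2517) = ((-149 + 67*19*163) + 1662)/(23639 + 2517) = ((-149 + 207499) + 1662)/26156 = (207350 + 1662)*(1/26156) = 209012*(1/26156) = 52253/6539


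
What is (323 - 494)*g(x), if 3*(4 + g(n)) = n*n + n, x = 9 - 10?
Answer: 684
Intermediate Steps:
x = -1
g(n) = -4 + n/3 + n**2/3 (g(n) = -4 + (n*n + n)/3 = -4 + (n**2 + n)/3 = -4 + (n + n**2)/3 = -4 + (n/3 + n**2/3) = -4 + n/3 + n**2/3)
(323 - 494)*g(x) = (323 - 494)*(-4 + (1/3)*(-1) + (1/3)*(-1)**2) = -171*(-4 - 1/3 + (1/3)*1) = -171*(-4 - 1/3 + 1/3) = -171*(-4) = 684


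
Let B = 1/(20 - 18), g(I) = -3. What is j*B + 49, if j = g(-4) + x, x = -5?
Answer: 45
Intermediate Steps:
B = ½ (B = 1/2 = ½ ≈ 0.50000)
j = -8 (j = -3 - 5 = -8)
j*B + 49 = -8*½ + 49 = -4 + 49 = 45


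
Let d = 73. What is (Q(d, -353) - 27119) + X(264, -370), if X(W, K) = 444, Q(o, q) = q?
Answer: -27028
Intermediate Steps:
(Q(d, -353) - 27119) + X(264, -370) = (-353 - 27119) + 444 = -27472 + 444 = -27028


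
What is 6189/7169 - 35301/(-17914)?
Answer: 363942615/128425466 ≈ 2.8339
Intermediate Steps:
6189/7169 - 35301/(-17914) = 6189*(1/7169) - 35301*(-1/17914) = 6189/7169 + 35301/17914 = 363942615/128425466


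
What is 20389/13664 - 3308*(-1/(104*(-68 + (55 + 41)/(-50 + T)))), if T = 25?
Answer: 83697693/79756768 ≈ 1.0494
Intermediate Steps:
20389/13664 - 3308*(-1/(104*(-68 + (55 + 41)/(-50 + T)))) = 20389/13664 - 3308*(-1/(104*(-68 + (55 + 41)/(-50 + 25)))) = 20389*(1/13664) - 3308*(-1/(104*(-68 + 96/(-25)))) = 20389/13664 - 3308*(-1/(104*(-68 + 96*(-1/25)))) = 20389/13664 - 3308*(-1/(104*(-68 - 96/25))) = 20389/13664 - 3308/((-1796/25*(-104))) = 20389/13664 - 3308/186784/25 = 20389/13664 - 3308*25/186784 = 20389/13664 - 20675/46696 = 83697693/79756768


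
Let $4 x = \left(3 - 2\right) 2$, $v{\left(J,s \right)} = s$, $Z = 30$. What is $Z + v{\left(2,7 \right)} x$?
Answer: $\frac{67}{2} \approx 33.5$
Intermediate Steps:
$x = \frac{1}{2}$ ($x = \frac{\left(3 - 2\right) 2}{4} = \frac{1 \cdot 2}{4} = \frac{1}{4} \cdot 2 = \frac{1}{2} \approx 0.5$)
$Z + v{\left(2,7 \right)} x = 30 + 7 \cdot \frac{1}{2} = 30 + \frac{7}{2} = \frac{67}{2}$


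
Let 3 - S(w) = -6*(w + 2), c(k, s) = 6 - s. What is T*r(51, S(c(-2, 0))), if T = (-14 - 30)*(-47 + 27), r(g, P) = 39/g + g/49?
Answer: 1323520/833 ≈ 1588.9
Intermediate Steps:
S(w) = 15 + 6*w (S(w) = 3 - (-6)*(w + 2) = 3 - (-6)*(2 + w) = 3 - (-12 - 6*w) = 3 + (12 + 6*w) = 15 + 6*w)
r(g, P) = 39/g + g/49 (r(g, P) = 39/g + g*(1/49) = 39/g + g/49)
T = 880 (T = -44*(-20) = 880)
T*r(51, S(c(-2, 0))) = 880*(39/51 + (1/49)*51) = 880*(39*(1/51) + 51/49) = 880*(13/17 + 51/49) = 880*(1504/833) = 1323520/833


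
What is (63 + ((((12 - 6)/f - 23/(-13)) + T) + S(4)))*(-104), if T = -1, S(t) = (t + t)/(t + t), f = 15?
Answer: -33888/5 ≈ -6777.6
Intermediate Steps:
S(t) = 1 (S(t) = (2*t)/((2*t)) = (2*t)*(1/(2*t)) = 1)
(63 + ((((12 - 6)/f - 23/(-13)) + T) + S(4)))*(-104) = (63 + ((((12 - 6)/15 - 23/(-13)) - 1) + 1))*(-104) = (63 + (((6*(1/15) - 23*(-1/13)) - 1) + 1))*(-104) = (63 + (((⅖ + 23/13) - 1) + 1))*(-104) = (63 + ((141/65 - 1) + 1))*(-104) = (63 + (76/65 + 1))*(-104) = (63 + 141/65)*(-104) = (4236/65)*(-104) = -33888/5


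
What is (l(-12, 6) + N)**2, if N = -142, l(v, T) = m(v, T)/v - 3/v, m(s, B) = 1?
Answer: 724201/36 ≈ 20117.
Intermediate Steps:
l(v, T) = -2/v (l(v, T) = 1/v - 3/v = -2/v)
(l(-12, 6) + N)**2 = (-2/(-12) - 142)**2 = (-2*(-1/12) - 142)**2 = (1/6 - 142)**2 = (-851/6)**2 = 724201/36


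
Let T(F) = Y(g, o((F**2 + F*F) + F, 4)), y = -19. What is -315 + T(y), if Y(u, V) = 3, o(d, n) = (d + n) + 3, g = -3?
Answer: -312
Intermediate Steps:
o(d, n) = 3 + d + n
T(F) = 3
-315 + T(y) = -315 + 3 = -312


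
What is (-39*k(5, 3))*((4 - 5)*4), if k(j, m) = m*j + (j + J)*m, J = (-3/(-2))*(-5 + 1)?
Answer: 1872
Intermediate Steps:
J = -6 (J = -3*(-½)*(-4) = (3/2)*(-4) = -6)
k(j, m) = j*m + m*(-6 + j) (k(j, m) = m*j + (j - 6)*m = j*m + (-6 + j)*m = j*m + m*(-6 + j))
(-39*k(5, 3))*((4 - 5)*4) = (-78*3*(-3 + 5))*((4 - 5)*4) = (-78*3*2)*(-1*4) = -39*12*(-4) = -468*(-4) = 1872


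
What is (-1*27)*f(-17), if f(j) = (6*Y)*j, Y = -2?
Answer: -5508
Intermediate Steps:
f(j) = -12*j (f(j) = (6*(-2))*j = -12*j)
(-1*27)*f(-17) = (-1*27)*(-12*(-17)) = -27*204 = -5508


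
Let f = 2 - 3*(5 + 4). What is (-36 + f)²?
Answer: 3721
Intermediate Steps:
f = -25 (f = 2 - 3*9 = 2 - 27 = -25)
(-36 + f)² = (-36 - 25)² = (-61)² = 3721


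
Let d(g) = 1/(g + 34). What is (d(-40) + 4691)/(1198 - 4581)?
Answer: -28145/20298 ≈ -1.3866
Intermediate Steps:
d(g) = 1/(34 + g)
(d(-40) + 4691)/(1198 - 4581) = (1/(34 - 40) + 4691)/(1198 - 4581) = (1/(-6) + 4691)/(-3383) = (-⅙ + 4691)*(-1/3383) = (28145/6)*(-1/3383) = -28145/20298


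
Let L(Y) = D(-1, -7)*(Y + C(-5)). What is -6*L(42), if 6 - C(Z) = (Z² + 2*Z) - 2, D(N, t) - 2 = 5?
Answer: -1470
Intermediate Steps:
D(N, t) = 7 (D(N, t) = 2 + 5 = 7)
C(Z) = 8 - Z² - 2*Z (C(Z) = 6 - ((Z² + 2*Z) - 2) = 6 - (-2 + Z² + 2*Z) = 6 + (2 - Z² - 2*Z) = 8 - Z² - 2*Z)
L(Y) = -49 + 7*Y (L(Y) = 7*(Y + (8 - 1*(-5)² - 2*(-5))) = 7*(Y + (8 - 1*25 + 10)) = 7*(Y + (8 - 25 + 10)) = 7*(Y - 7) = 7*(-7 + Y) = -49 + 7*Y)
-6*L(42) = -6*(-49 + 7*42) = -6*(-49 + 294) = -6*245 = -1470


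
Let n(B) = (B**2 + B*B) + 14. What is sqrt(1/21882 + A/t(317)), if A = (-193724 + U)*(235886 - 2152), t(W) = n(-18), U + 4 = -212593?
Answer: I*sqrt(7525982178760721541306)/7242942 ≈ 11978.0*I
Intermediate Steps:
U = -212597 (U = -4 - 212593 = -212597)
n(B) = 14 + 2*B**2 (n(B) = (B**2 + B**2) + 14 = 2*B**2 + 14 = 14 + 2*B**2)
t(W) = 662 (t(W) = 14 + 2*(-18)**2 = 14 + 2*324 = 14 + 648 = 662)
A = -94971032614 (A = (-193724 - 212597)*(235886 - 2152) = -406321*233734 = -94971032614)
sqrt(1/21882 + A/t(317)) = sqrt(1/21882 - 94971032614/662) = sqrt(1/21882 - 94971032614*1/662) = sqrt(1/21882 - 47485516307/331) = sqrt(-1039078067829443/7242942) = I*sqrt(7525982178760721541306)/7242942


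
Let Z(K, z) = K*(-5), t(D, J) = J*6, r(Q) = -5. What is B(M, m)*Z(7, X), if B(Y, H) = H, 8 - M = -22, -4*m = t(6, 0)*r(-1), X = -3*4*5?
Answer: 0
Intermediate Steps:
t(D, J) = 6*J
X = -60 (X = -12*5 = -60)
Z(K, z) = -5*K
m = 0 (m = -6*0*(-5)/4 = -0*(-5) = -¼*0 = 0)
M = 30 (M = 8 - 1*(-22) = 8 + 22 = 30)
B(M, m)*Z(7, X) = 0*(-5*7) = 0*(-35) = 0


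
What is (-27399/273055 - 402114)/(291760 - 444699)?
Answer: 109799265669/41760758645 ≈ 2.6292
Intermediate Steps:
(-27399/273055 - 402114)/(291760 - 444699) = (-27399*1/273055 - 402114)/(-152939) = (-27399/273055 - 402114)*(-1/152939) = -109799265669/273055*(-1/152939) = 109799265669/41760758645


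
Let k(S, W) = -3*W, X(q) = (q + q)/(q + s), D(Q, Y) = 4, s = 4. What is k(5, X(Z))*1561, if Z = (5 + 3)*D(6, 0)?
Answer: -24976/3 ≈ -8325.3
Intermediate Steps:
Z = 32 (Z = (5 + 3)*4 = 8*4 = 32)
X(q) = 2*q/(4 + q) (X(q) = (q + q)/(q + 4) = (2*q)/(4 + q) = 2*q/(4 + q))
k(5, X(Z))*1561 = -6*32/(4 + 32)*1561 = -6*32/36*1561 = -3*16/9*1561 = -16/3*1561 = -24976/3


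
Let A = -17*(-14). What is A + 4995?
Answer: 5233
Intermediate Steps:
A = 238
A + 4995 = 238 + 4995 = 5233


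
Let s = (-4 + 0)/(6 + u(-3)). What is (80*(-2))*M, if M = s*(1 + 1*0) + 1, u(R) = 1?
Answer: -480/7 ≈ -68.571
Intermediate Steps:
s = -4/7 (s = (-4 + 0)/(6 + 1) = -4/7 ≈ -0.57143)
M = 3/7 (M = -4*(1 + 1*0)/7 + 1 = -4*(1 + 0)/7 + 1 = -4/7*1 + 1 = -4/7 + 1 = 3/7 ≈ 0.42857)
(80*(-2))*M = (80*(-2))*(3/7) = -160*3/7 = -480/7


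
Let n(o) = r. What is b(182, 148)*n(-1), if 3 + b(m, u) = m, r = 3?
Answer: 537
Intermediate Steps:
b(m, u) = -3 + m
n(o) = 3
b(182, 148)*n(-1) = (-3 + 182)*3 = 179*3 = 537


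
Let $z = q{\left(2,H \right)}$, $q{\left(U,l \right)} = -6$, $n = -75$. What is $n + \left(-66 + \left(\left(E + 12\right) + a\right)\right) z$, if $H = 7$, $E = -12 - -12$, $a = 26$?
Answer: $93$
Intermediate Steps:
$E = 0$ ($E = -12 + 12 = 0$)
$z = -6$
$n + \left(-66 + \left(\left(E + 12\right) + a\right)\right) z = -75 + \left(-66 + \left(\left(0 + 12\right) + 26\right)\right) \left(-6\right) = -75 + \left(-66 + \left(12 + 26\right)\right) \left(-6\right) = -75 + \left(-66 + 38\right) \left(-6\right) = -75 - -168 = -75 + 168 = 93$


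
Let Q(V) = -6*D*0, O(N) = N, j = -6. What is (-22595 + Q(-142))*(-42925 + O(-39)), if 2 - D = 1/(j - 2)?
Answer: 970771580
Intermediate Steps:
D = 17/8 (D = 2 - 1/(-6 - 2) = 2 - 1/(-8) = 2 - 1*(-⅛) = 2 + ⅛ = 17/8 ≈ 2.1250)
Q(V) = 0 (Q(V) = -6*17/8*0 = -51/4*0 = 0)
(-22595 + Q(-142))*(-42925 + O(-39)) = (-22595 + 0)*(-42925 - 39) = -22595*(-42964) = 970771580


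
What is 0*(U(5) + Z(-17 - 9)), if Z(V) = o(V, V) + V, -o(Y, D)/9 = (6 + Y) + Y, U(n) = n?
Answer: 0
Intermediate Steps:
o(Y, D) = -54 - 18*Y (o(Y, D) = -9*((6 + Y) + Y) = -9*(6 + 2*Y) = -54 - 18*Y)
Z(V) = -54 - 17*V (Z(V) = (-54 - 18*V) + V = -54 - 17*V)
0*(U(5) + Z(-17 - 9)) = 0*(5 + (-54 - 17*(-17 - 9))) = 0*(5 + (-54 - 17*(-26))) = 0*(5 + (-54 + 442)) = 0*(5 + 388) = 0*393 = 0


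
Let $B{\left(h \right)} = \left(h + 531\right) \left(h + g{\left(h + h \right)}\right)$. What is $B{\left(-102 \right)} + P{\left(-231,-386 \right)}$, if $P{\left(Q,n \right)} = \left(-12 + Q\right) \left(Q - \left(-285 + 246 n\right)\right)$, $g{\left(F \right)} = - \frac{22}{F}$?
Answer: $- \frac{786458819}{34} \approx -2.3131 \cdot 10^{7}$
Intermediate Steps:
$B{\left(h \right)} = \left(531 + h\right) \left(h - \frac{11}{h}\right)$ ($B{\left(h \right)} = \left(h + 531\right) \left(h - \frac{22}{h + h}\right) = \left(531 + h\right) \left(h - \frac{22}{2 h}\right) = \left(531 + h\right) \left(h - 22 \frac{1}{2 h}\right) = \left(531 + h\right) \left(h - \frac{11}{h}\right)$)
$P{\left(Q,n \right)} = \left(-12 + Q\right) \left(285 + Q - 246 n\right)$ ($P{\left(Q,n \right)} = \left(-12 + Q\right) \left(Q - \left(-285 + 246 n\right)\right) = \left(-12 + Q\right) \left(285 + Q - 246 n\right)$)
$B{\left(-102 \right)} + P{\left(-231,-386 \right)} = \left(-11 + \left(-102\right)^{2} - \frac{5841}{-102} + 531 \left(-102\right)\right) + \left(-3420 + \left(-231\right)^{2} + 273 \left(-231\right) + 2952 \left(-386\right) - \left(-56826\right) \left(-386\right)\right) = \left(-11 + 10404 - - \frac{1947}{34} - 54162\right) - 23087430 = \left(-11 + 10404 + \frac{1947}{34} - 54162\right) - 23087430 = - \frac{1486199}{34} - 23087430 = - \frac{786458819}{34}$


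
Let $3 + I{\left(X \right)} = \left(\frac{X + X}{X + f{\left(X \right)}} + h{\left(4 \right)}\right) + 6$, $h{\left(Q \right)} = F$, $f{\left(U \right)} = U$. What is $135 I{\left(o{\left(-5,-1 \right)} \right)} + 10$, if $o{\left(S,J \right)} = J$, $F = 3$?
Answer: $955$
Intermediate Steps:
$h{\left(Q \right)} = 3$
$I{\left(X \right)} = 7$ ($I{\left(X \right)} = -3 + \left(\left(\frac{X + X}{X + X} + 3\right) + 6\right) = -3 + \left(\left(\frac{2 X}{2 X} + 3\right) + 6\right) = -3 + \left(\left(2 X \frac{1}{2 X} + 3\right) + 6\right) = -3 + \left(\left(1 + 3\right) + 6\right) = -3 + \left(4 + 6\right) = -3 + 10 = 7$)
$135 I{\left(o{\left(-5,-1 \right)} \right)} + 10 = 135 \cdot 7 + 10 = 945 + 10 = 955$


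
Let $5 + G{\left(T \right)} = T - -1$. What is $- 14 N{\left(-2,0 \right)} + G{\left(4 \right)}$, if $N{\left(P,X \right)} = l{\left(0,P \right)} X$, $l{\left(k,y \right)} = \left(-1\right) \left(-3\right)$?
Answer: $0$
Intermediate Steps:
$G{\left(T \right)} = -4 + T$ ($G{\left(T \right)} = -5 + \left(T - -1\right) = -5 + \left(T + 1\right) = -5 + \left(1 + T\right) = -4 + T$)
$l{\left(k,y \right)} = 3$
$N{\left(P,X \right)} = 3 X$
$- 14 N{\left(-2,0 \right)} + G{\left(4 \right)} = - 14 \cdot 3 \cdot 0 + \left(-4 + 4\right) = \left(-14\right) 0 + 0 = 0 + 0 = 0$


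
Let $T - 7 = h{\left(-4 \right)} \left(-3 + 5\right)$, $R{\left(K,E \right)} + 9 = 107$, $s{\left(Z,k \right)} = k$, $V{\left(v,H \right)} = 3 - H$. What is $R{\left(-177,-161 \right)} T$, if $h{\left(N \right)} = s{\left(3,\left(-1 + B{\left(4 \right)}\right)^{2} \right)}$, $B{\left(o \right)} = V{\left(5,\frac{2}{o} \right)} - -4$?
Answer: $6615$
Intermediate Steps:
$B{\left(o \right)} = 7 - \frac{2}{o}$ ($B{\left(o \right)} = \left(3 - \frac{2}{o}\right) - -4 = \left(3 - \frac{2}{o}\right) + 4 = 7 - \frac{2}{o}$)
$R{\left(K,E \right)} = 98$ ($R{\left(K,E \right)} = -9 + 107 = 98$)
$h{\left(N \right)} = \frac{121}{4}$ ($h{\left(N \right)} = \left(-1 + \left(7 - \frac{2}{4}\right)\right)^{2} = \left(-1 + \left(7 - \frac{1}{2}\right)\right)^{2} = \left(-1 + \frac{13}{2}\right)^{2} = \left(\frac{11}{2}\right)^{2} = \frac{121}{4}$)
$T = \frac{135}{2}$ ($T = 7 + \frac{121 \left(-3 + 5\right)}{4} = 7 + \frac{121}{4} \cdot 2 = 7 + \frac{121}{2} = \frac{135}{2} \approx 67.5$)
$R{\left(-177,-161 \right)} T = 98 \cdot \frac{135}{2} = 6615$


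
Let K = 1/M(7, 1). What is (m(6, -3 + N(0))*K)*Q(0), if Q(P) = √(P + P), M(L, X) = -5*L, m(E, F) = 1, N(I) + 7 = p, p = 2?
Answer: 0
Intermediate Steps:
N(I) = -5 (N(I) = -7 + 2 = -5)
Q(P) = √2*√P (Q(P) = √(2*P) = √2*√P)
K = -1/35 (K = 1/(-5*7) = 1/(-35) = -1/35 ≈ -0.028571)
(m(6, -3 + N(0))*K)*Q(0) = (1*(-1/35))*(√2*√0) = -√2*0/35 = -1/35*0 = 0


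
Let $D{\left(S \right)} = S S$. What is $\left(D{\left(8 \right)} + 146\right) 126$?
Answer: $26460$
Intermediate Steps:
$D{\left(S \right)} = S^{2}$
$\left(D{\left(8 \right)} + 146\right) 126 = \left(8^{2} + 146\right) 126 = \left(64 + 146\right) 126 = 210 \cdot 126 = 26460$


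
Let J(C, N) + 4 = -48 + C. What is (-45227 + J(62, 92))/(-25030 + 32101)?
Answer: -45217/7071 ≈ -6.3947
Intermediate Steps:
J(C, N) = -52 + C (J(C, N) = -4 + (-48 + C) = -52 + C)
(-45227 + J(62, 92))/(-25030 + 32101) = (-45227 + (-52 + 62))/(-25030 + 32101) = (-45227 + 10)/7071 = -45217*1/7071 = -45217/7071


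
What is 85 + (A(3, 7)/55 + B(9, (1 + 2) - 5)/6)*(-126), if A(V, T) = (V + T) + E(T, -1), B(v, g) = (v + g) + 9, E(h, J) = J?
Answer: -14939/55 ≈ -271.62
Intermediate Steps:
B(v, g) = 9 + g + v (B(v, g) = (g + v) + 9 = 9 + g + v)
A(V, T) = -1 + T + V (A(V, T) = (V + T) - 1 = (T + V) - 1 = -1 + T + V)
85 + (A(3, 7)/55 + B(9, (1 + 2) - 5)/6)*(-126) = 85 + ((-1 + 7 + 3)/55 + (9 + ((1 + 2) - 5) + 9)/6)*(-126) = 85 + (9*(1/55) + (9 + (3 - 5) + 9)*(⅙))*(-126) = 85 + (9/55 + (9 - 2 + 9)*(⅙))*(-126) = 85 + (9/55 + 16*(⅙))*(-126) = 85 + (9/55 + 8/3)*(-126) = 85 + (467/165)*(-126) = 85 - 19614/55 = -14939/55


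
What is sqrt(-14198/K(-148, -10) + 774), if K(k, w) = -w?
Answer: I*sqrt(16145)/5 ≈ 25.413*I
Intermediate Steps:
sqrt(-14198/K(-148, -10) + 774) = sqrt(-14198/((-1*(-10))) + 774) = sqrt(-14198/10 + 774) = sqrt(-14198*1/10 + 774) = sqrt(-7099/5 + 774) = sqrt(-3229/5) = I*sqrt(16145)/5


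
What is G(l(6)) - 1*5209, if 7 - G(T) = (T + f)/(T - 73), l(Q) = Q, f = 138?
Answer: -348390/67 ≈ -5199.9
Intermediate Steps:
G(T) = 7 - (138 + T)/(-73 + T) (G(T) = 7 - (T + 138)/(T - 73) = 7 - (138 + T)/(-73 + T))
G(l(6)) - 1*5209 = (-649 + 6*6)/(-73 + 6) - 1*5209 = (-649 + 36)/(-67) - 5209 = -1/67*(-613) - 5209 = 613/67 - 5209 = -348390/67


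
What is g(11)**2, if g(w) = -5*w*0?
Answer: 0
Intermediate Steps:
g(w) = 0
g(11)**2 = 0**2 = 0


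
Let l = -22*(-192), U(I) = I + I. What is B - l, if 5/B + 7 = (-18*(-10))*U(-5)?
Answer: -7632773/1807 ≈ -4224.0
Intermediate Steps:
U(I) = 2*I
l = 4224
B = -5/1807 (B = 5/(-7 + (-18*(-10))*(2*(-5))) = 5/(-7 + 180*(-10)) = 5/(-7 - 1800) = 5/(-1807) = 5*(-1/1807) = -5/1807 ≈ -0.0027670)
B - l = -5/1807 - 1*4224 = -5/1807 - 4224 = -7632773/1807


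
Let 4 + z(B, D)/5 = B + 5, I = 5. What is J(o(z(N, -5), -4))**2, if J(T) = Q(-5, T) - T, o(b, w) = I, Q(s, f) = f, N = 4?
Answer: 0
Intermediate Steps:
z(B, D) = 5 + 5*B (z(B, D) = -20 + 5*(B + 5) = -20 + 5*(5 + B) = -20 + (25 + 5*B) = 5 + 5*B)
o(b, w) = 5
J(T) = 0 (J(T) = T - T = 0)
J(o(z(N, -5), -4))**2 = 0**2 = 0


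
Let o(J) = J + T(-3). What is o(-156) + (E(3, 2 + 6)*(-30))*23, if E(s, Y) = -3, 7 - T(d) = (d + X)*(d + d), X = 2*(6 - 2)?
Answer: 1951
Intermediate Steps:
X = 8 (X = 2*4 = 8)
T(d) = 7 - 2*d*(8 + d) (T(d) = 7 - (d + 8)*(d + d) = 7 - (8 + d)*2*d = 7 - 2*d*(8 + d))
o(J) = 37 + J (o(J) = J + (7 - 16*(-3) - 2*(-3)²) = J + (7 + 48 - 2*9) = J + (7 + 48 - 18) = J + 37 = 37 + J)
o(-156) + (E(3, 2 + 6)*(-30))*23 = (37 - 156) - 3*(-30)*23 = -119 + 90*23 = -119 + 2070 = 1951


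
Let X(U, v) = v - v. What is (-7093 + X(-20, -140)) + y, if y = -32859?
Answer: -39952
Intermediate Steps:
X(U, v) = 0
(-7093 + X(-20, -140)) + y = (-7093 + 0) - 32859 = -7093 - 32859 = -39952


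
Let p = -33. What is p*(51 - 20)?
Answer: -1023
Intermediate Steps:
p*(51 - 20) = -33*(51 - 20) = -33*31 = -1023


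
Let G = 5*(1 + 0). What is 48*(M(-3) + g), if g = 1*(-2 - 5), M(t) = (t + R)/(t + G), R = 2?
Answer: -360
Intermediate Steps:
G = 5 (G = 5*1 = 5)
M(t) = (2 + t)/(5 + t) (M(t) = (t + 2)/(t + 5) = (2 + t)/(5 + t))
g = -7 (g = 1*(-7) = -7)
48*(M(-3) + g) = 48*((2 - 3)/(5 - 3) - 7) = 48*(-1/2 - 7) = 48*((½)*(-1) - 7) = 48*(-½ - 7) = 48*(-15/2) = -360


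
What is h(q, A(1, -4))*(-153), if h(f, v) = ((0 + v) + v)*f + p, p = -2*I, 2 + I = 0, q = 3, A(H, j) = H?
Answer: -1530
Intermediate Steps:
I = -2 (I = -2 + 0 = -2)
p = 4 (p = -2*(-2) = 4)
h(f, v) = 4 + 2*f*v (h(f, v) = ((0 + v) + v)*f + 4 = (v + v)*f + 4 = (2*v)*f + 4 = 2*f*v + 4 = 4 + 2*f*v)
h(q, A(1, -4))*(-153) = (4 + 2*3*1)*(-153) = (4 + 6)*(-153) = 10*(-153) = -1530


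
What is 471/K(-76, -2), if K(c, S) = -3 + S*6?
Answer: -157/5 ≈ -31.400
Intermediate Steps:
K(c, S) = -3 + 6*S
471/K(-76, -2) = 471/(-3 + 6*(-2)) = 471/(-3 - 12) = 471/(-15) = 471*(-1/15) = -157/5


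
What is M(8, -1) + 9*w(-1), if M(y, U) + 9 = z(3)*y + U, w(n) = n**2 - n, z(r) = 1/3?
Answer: 32/3 ≈ 10.667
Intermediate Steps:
z(r) = 1/3
M(y, U) = -9 + U + y/3 (M(y, U) = -9 + (y/3 + U) = -9 + (U + y/3) = -9 + U + y/3)
M(8, -1) + 9*w(-1) = (-9 - 1 + (1/3)*8) + 9*(-(-1 - 1)) = (-9 - 1 + 8/3) + 9*(-1*(-2)) = -22/3 + 9*2 = -22/3 + 18 = 32/3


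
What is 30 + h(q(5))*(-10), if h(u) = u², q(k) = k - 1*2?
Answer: -60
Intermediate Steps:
q(k) = -2 + k (q(k) = k - 2 = -2 + k)
30 + h(q(5))*(-10) = 30 + (-2 + 5)²*(-10) = 30 + 3²*(-10) = 30 + 9*(-10) = 30 - 90 = -60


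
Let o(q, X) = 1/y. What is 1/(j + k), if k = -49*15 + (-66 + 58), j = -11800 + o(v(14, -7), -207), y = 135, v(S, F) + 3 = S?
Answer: -135/1693304 ≈ -7.9726e-5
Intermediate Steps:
v(S, F) = -3 + S
o(q, X) = 1/135
j = -1592999/135 (j = -11800 + 1/135 = -1592999/135 ≈ -11800.)
k = -743 (k = -735 - 8 = -743)
1/(j + k) = 1/(-1592999/135 - 743) = 1/(-1693304/135) = -135/1693304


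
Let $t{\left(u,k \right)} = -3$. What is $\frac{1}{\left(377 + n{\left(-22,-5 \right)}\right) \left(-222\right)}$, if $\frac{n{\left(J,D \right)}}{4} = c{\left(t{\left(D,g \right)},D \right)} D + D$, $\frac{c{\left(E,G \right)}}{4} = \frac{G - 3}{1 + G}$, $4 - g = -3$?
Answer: $- \frac{1}{43734} \approx -2.2866 \cdot 10^{-5}$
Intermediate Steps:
$g = 7$ ($g = 4 - -3 = 4 + 3 = 7$)
$c{\left(E,G \right)} = \frac{4 \left(-3 + G\right)}{1 + G}$ ($c{\left(E,G \right)} = 4 \frac{G - 3}{1 + G} = 4 \frac{-3 + G}{1 + G} = \frac{4 \left(-3 + G\right)}{1 + G}$)
$n{\left(J,D \right)} = 4 D + \frac{16 D \left(-3 + D\right)}{1 + D}$ ($n{\left(J,D \right)} = 4 \left(\frac{4 \left(-3 + D\right)}{1 + D} D + D\right) = 4 \left(\frac{4 D \left(-3 + D\right)}{1 + D} + D\right) = 4 \left(D + \frac{4 D \left(-3 + D\right)}{1 + D}\right) = 4 D + \frac{16 D \left(-3 + D\right)}{1 + D}$)
$\frac{1}{\left(377 + n{\left(-22,-5 \right)}\right) \left(-222\right)} = \frac{1}{\left(377 + 4 \left(-5\right) \frac{1}{1 - 5} \left(-11 + 5 \left(-5\right)\right)\right) \left(-222\right)} = \frac{1}{\left(377 + 4 \left(-5\right) \frac{1}{-4} \left(-11 - 25\right)\right) \left(-222\right)} = \frac{1}{\left(377 + 4 \left(-5\right) \left(- \frac{1}{4}\right) \left(-36\right)\right) \left(-222\right)} = \frac{1}{\left(377 - 180\right) \left(-222\right)} = \frac{1}{197 \left(-222\right)} = \frac{1}{-43734} = - \frac{1}{43734}$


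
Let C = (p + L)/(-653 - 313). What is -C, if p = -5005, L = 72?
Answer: -4933/966 ≈ -5.1066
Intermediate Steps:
C = 4933/966 (C = (-5005 + 72)/(-653 - 313) = -4933/(-966) = -4933*(-1/966) = 4933/966 ≈ 5.1066)
-C = -1*4933/966 = -4933/966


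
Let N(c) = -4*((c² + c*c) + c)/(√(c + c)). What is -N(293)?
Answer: 1174*√586 ≈ 28420.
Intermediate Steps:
N(c) = -2*√2*(c + 2*c²)/√c (N(c) = -4*((c² + c²) + c)/(√(2*c)) = -4*(2*c² + c)/(√2*√c) = -4*(c + 2*c²)*√2/(2*√c) = -2*√2*(c + 2*c²)/√c)
-N(293) = -√2*√293*(-2 - 4*293) = -√2*√293*(-2 - 1172) = -√2*√293*(-1174) = -(-1174)*√586 = 1174*√586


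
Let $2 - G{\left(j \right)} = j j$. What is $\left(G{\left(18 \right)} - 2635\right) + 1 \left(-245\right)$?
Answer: $-3202$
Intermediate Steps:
$G{\left(j \right)} = 2 - j^{2}$ ($G{\left(j \right)} = 2 - j j = 2 - j^{2}$)
$\left(G{\left(18 \right)} - 2635\right) + 1 \left(-245\right) = \left(\left(2 - 18^{2}\right) - 2635\right) + 1 \left(-245\right) = \left(\left(2 - 324\right) - 2635\right) - 245 = \left(-322 - 2635\right) - 245 = -2957 - 245 = -3202$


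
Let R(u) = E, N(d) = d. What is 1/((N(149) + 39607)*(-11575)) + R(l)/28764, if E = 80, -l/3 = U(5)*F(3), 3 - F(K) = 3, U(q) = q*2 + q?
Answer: 3067835603/1103041152900 ≈ 0.0027813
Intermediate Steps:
U(q) = 3*q (U(q) = 2*q + q = 3*q)
F(K) = 0 (F(K) = 3 - 1*3 = 3 - 3 = 0)
l = 0 (l = -3*3*5*0 = -45*0 = -3*0 = 0)
R(u) = 80
1/((N(149) + 39607)*(-11575)) + R(l)/28764 = 1/((149 + 39607)*(-11575)) + 80/28764 = -1/11575/39756 + 80*(1/28764) = (1/39756)*(-1/11575) + 20/7191 = -1/460175700 + 20/7191 = 3067835603/1103041152900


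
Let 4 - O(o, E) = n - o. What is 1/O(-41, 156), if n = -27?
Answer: -1/10 ≈ -0.10000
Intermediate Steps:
O(o, E) = 31 + o (O(o, E) = 4 - (-27 - o) = 4 + (27 + o) = 31 + o)
1/O(-41, 156) = 1/(31 - 41) = 1/(-10) = -1/10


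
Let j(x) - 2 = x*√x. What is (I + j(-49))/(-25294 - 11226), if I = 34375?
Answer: -34377/36520 + 343*I/36520 ≈ -0.94132 + 0.0093921*I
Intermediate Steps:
j(x) = 2 + x^(3/2) (j(x) = 2 + x*√x = 2 + x^(3/2))
(I + j(-49))/(-25294 - 11226) = (34375 + (2 + (-49)^(3/2)))/(-25294 - 11226) = (34375 + (2 - 343*I))/(-36520) = (34377 - 343*I)*(-1/36520) = -34377/36520 + 343*I/36520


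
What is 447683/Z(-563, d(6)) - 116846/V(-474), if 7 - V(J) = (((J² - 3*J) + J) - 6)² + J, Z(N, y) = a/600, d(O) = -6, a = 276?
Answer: 1139431164145015908/1170780073189 ≈ 9.7322e+5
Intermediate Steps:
Z(N, y) = 23/50 (Z(N, y) = 276/600 = 276*(1/600) = 23/50)
V(J) = 7 - J - (-6 + J² - 2*J)² (V(J) = 7 - ((((J² - 3*J) + J) - 6)² + J) = 7 - (((J² - 2*J) - 6)² + J) = 7 - ((-6 + J² - 2*J)² + J) = 7 - (J + (-6 + J² - 2*J)²) = 7 + (-J - (-6 + J² - 2*J)²) = 7 - J - (-6 + J² - 2*J)²)
447683/Z(-563, d(6)) - 116846/V(-474) = 447683/(23/50) - 116846/(7 - 1*(-474) - (6 - 1*(-474)² + 2*(-474))²) = 447683*(50/23) - 116846/(7 + 474 - (6 - 1*224676 - 948)²) = 22384150/23 - 116846/(7 + 474 - (6 - 224676 - 948)²) = 22384150/23 - 116846/(7 + 474 - 1*(-225618)²) = 22384150/23 - 116846/(7 + 474 - 1*50903481924) = 22384150/23 - 116846/(7 + 474 - 50903481924) = 22384150/23 - 116846/(-50903481443) = 22384150/23 - 116846*(-1/50903481443) = 22384150/23 + 116846/50903481443 = 1139431164145015908/1170780073189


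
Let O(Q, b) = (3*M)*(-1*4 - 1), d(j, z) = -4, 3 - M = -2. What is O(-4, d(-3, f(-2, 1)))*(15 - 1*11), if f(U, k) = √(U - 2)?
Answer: -300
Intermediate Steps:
f(U, k) = √(-2 + U)
M = 5 (M = 3 - 1*(-2) = 3 + 2 = 5)
O(Q, b) = -75 (O(Q, b) = (3*5)*(-1*4 - 1) = 15*(-4 - 1) = 15*(-5) = -75)
O(-4, d(-3, f(-2, 1)))*(15 - 1*11) = -75*(15 - 1*11) = -75*(15 - 11) = -75*4 = -300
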